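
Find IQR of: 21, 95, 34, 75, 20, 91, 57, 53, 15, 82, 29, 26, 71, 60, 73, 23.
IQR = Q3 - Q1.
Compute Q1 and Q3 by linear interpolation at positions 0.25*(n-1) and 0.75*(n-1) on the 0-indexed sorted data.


Sorted: 15, 20, 21, 23, 26, 29, 34, 53, 57, 60, 71, 73, 75, 82, 91, 95
Q1 (25th %ile) = 25.2500
Q3 (75th %ile) = 73.5000
IQR = 73.5000 - 25.2500 = 48.2500

IQR = 48.2500


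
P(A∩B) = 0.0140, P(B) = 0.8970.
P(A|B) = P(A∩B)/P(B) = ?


P(A|B) = 0.0140/0.8970 = 0.0156

P(A|B) = 0.0156


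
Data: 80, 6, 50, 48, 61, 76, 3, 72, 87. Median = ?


Sorted: 3, 6, 48, 50, 61, 72, 76, 80, 87
n = 9 (odd)
Middle value = 61

Median = 61


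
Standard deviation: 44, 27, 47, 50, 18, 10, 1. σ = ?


Mean = 28.1429
Variance = 322.1224
SD = sqrt(322.1224) = 17.9478

SD = 17.9478


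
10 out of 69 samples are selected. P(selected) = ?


P = 10/69 = 0.1449

P = 0.1449


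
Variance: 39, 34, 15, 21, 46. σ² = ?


Mean = 31.0000
Squared deviations: 64.0000, 9.0000, 256.0000, 100.0000, 225.0000
Sum = 654.0000
Variance = 654.0000/5 = 130.8000

Variance = 130.8000


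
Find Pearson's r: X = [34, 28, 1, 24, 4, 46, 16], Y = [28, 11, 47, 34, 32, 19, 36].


Mean X = 21.8571, Mean Y = 29.5714
SD X = 14.932501, SD Y = 10.887177
Cov = -117.632653
r = -117.632653/(14.932501*10.887177) = -0.7236

r = -0.7236


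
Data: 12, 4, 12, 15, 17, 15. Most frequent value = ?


Frequencies: 4:1, 12:2, 15:2, 17:1
Max frequency = 2
Mode = 12, 15

Mode = 12, 15


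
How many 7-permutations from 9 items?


P(9,7) = 9!/2!
= 362880/2
= 181440

P(9,7) = 181440


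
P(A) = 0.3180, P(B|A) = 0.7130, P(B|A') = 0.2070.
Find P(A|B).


P(B) = P(B|A)*P(A) + P(B|A')*P(A')
= 0.7130*0.3180 + 0.2070*0.6820
= 0.226734 + 0.141174 = 0.367908
P(A|B) = 0.226734/0.367908 = 0.6163

P(A|B) = 0.6163


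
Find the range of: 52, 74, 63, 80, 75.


Max = 80, Min = 52
Range = 80 - 52 = 28

Range = 28


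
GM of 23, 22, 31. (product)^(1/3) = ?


Product = 23 × 22 × 31 = 15686
GM = 15686^(1/3) = 25.0325

GM = 25.0325


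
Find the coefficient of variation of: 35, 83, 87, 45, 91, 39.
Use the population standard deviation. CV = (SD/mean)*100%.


Mean = 63.3333
SD = 23.9560
CV = (23.9560/63.3333)*100 = 37.8252%

CV = 37.8252%


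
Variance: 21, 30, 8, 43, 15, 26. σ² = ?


Mean = 23.8333
Squared deviations: 8.0278, 38.0278, 250.6944, 367.3611, 78.0278, 4.6944
Sum = 746.8333
Variance = 746.8333/6 = 124.4722

Variance = 124.4722


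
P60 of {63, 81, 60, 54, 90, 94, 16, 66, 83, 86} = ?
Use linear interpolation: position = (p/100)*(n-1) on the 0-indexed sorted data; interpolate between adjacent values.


Sorted: 16, 54, 60, 63, 66, 81, 83, 86, 90, 94
n = 10
Index = 60/100 * 9 = 5.4000
Lower = data[5] = 81, Upper = data[6] = 83
P60 = 81 + 0.4000*(2) = 81.8000

P60 = 81.8000


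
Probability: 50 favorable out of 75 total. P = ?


P = 50/75 = 0.6667

P = 0.6667


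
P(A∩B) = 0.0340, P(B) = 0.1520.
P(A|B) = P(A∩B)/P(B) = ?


P(A|B) = 0.0340/0.1520 = 0.2237

P(A|B) = 0.2237


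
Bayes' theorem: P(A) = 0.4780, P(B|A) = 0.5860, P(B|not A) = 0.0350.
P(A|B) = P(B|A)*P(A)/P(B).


P(B) = P(B|A)*P(A) + P(B|A')*P(A')
= 0.5860*0.4780 + 0.0350*0.5220
= 0.280108 + 0.018270 = 0.298378
P(A|B) = 0.280108/0.298378 = 0.9388

P(A|B) = 0.9388


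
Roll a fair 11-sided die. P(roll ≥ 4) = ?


Favorable outcomes (roll ≥ 4): 8
Total outcomes = 11
P = 8/11 = 0.7273

P = 0.7273


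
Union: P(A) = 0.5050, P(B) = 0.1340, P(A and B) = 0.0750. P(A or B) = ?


P(A∪B) = 0.5050 + 0.1340 - 0.0750
= 0.6390 - 0.0750
= 0.5640

P(A∪B) = 0.5640


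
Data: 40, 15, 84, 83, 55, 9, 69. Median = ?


Sorted: 9, 15, 40, 55, 69, 83, 84
n = 7 (odd)
Middle value = 55

Median = 55


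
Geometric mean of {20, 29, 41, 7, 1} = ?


Product = 20 × 29 × 41 × 7 × 1 = 166460
GM = 166460^(1/5) = 11.0729

GM = 11.0729


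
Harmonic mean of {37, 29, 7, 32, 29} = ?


Sum of reciprocals = 1/37 + 1/29 + 1/7 + 1/32 + 1/29 = 0.270100
HM = 5/0.270100 = 18.5117

HM = 18.5117


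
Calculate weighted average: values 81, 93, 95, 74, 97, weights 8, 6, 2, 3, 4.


Numerator = 81*8 + 93*6 + 95*2 + 74*3 + 97*4 = 2006
Denominator = 8 + 6 + 2 + 3 + 4 = 23
WM = 2006/23 = 87.2174

WM = 87.2174


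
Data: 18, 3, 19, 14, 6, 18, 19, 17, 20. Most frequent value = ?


Frequencies: 3:1, 6:1, 14:1, 17:1, 18:2, 19:2, 20:1
Max frequency = 2
Mode = 18, 19

Mode = 18, 19


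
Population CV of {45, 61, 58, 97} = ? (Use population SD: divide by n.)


Mean = 65.2500
SD = 19.2922
CV = (19.2922/65.2500)*100 = 29.5665%

CV = 29.5665%


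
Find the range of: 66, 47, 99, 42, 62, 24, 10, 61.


Max = 99, Min = 10
Range = 99 - 10 = 89

Range = 89


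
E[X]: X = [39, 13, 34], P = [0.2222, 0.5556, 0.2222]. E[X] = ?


E[X] = 39*0.2222 + 13*0.5556 + 34*0.2222
= 8.6658 + 7.2228 + 7.5548
= 23.4434

E[X] = 23.4434


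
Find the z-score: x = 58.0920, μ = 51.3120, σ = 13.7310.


z = (58.0920 - 51.3120)/13.7310
= 6.7800/13.7310
= 0.4938

z = 0.4938


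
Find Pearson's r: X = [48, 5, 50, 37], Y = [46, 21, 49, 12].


Mean X = 35.0000, Mean Y = 32.0000
SD X = 18.013884, SD Y = 15.858752
Cov = 181.750000
r = 181.750000/(18.013884*15.858752) = 0.6362

r = 0.6362


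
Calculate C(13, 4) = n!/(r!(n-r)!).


C(13,4) = 13!/(4! × 9!)
= 6227020800/(24 × 362880)
= 715

C(13,4) = 715


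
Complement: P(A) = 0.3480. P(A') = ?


P(not A) = 1 - 0.3480 = 0.6520

P(not A) = 0.6520


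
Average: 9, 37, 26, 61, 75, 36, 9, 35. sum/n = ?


Sum = 9 + 37 + 26 + 61 + 75 + 36 + 9 + 35 = 288
n = 8
Mean = 288/8 = 36.0000

Mean = 36.0000


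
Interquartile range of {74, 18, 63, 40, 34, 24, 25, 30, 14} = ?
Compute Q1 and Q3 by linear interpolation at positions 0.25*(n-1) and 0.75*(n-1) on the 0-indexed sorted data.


Sorted: 14, 18, 24, 25, 30, 34, 40, 63, 74
Q1 (25th %ile) = 24.0000
Q3 (75th %ile) = 40.0000
IQR = 40.0000 - 24.0000 = 16.0000

IQR = 16.0000


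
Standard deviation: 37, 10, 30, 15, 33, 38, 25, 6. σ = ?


Mean = 24.2500
Variance = 135.4375
SD = sqrt(135.4375) = 11.6378

SD = 11.6378


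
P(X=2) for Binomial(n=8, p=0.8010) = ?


C(8,2) = 28
p^2 = 0.641601
(1-p)^6 = 6.210384e-05
P = 28 * 0.641601 * 6.210384e-05 = 0.0011

P(X=2) = 0.0011


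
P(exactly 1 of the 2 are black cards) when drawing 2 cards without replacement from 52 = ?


Hypergeometric: P(X=1) = C(26,1)·C(26,1) / C(52,2)
= 26 × 26 / 1326
= 676/1326 = 0.5098

P = 0.5098


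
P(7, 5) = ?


P(7,5) = 7!/2!
= 5040/2
= 2520

P(7,5) = 2520


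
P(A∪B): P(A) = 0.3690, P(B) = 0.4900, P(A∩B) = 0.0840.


P(A∪B) = 0.3690 + 0.4900 - 0.0840
= 0.8590 - 0.0840
= 0.7750

P(A∪B) = 0.7750


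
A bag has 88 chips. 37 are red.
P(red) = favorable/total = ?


P = 37/88 = 0.4205

P = 0.4205


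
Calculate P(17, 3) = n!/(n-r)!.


P(17,3) = 17!/14!
= 355687428096000/87178291200
= 4080

P(17,3) = 4080


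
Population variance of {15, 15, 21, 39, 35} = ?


Mean = 25.0000
Squared deviations: 100.0000, 100.0000, 16.0000, 196.0000, 100.0000
Sum = 512.0000
Variance = 512.0000/5 = 102.4000

Variance = 102.4000


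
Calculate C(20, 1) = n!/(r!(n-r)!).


C(20,1) = 20!/(1! × 19!)
= 2432902008176640000/(1 × 121645100408832000)
= 20

C(20,1) = 20


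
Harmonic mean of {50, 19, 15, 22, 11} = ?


Sum of reciprocals = 1/50 + 1/19 + 1/15 + 1/22 + 1/11 = 0.275662
HM = 5/0.275662 = 18.1382

HM = 18.1382


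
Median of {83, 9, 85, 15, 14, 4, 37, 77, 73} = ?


Sorted: 4, 9, 14, 15, 37, 73, 77, 83, 85
n = 9 (odd)
Middle value = 37

Median = 37


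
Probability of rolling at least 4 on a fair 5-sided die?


Favorable outcomes (roll ≥ 4): 2
Total outcomes = 5
P = 2/5 = 0.4000

P = 0.4000


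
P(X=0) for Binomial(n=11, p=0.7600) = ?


C(11,0) = 1
p^0 = 1.000000
(1-p)^11 = 1.521681e-07
P = 1 * 1.000000 * 1.521681e-07 = 1.5217e-07

P(X=0) = 1.5217e-07


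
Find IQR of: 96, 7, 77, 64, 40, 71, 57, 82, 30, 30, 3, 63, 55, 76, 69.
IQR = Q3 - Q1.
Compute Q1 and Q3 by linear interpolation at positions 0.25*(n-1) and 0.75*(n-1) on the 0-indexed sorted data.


Sorted: 3, 7, 30, 30, 40, 55, 57, 63, 64, 69, 71, 76, 77, 82, 96
Q1 (25th %ile) = 35.0000
Q3 (75th %ile) = 73.5000
IQR = 73.5000 - 35.0000 = 38.5000

IQR = 38.5000


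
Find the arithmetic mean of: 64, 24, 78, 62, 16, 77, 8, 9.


Sum = 64 + 24 + 78 + 62 + 16 + 77 + 8 + 9 = 338
n = 8
Mean = 338/8 = 42.2500

Mean = 42.2500


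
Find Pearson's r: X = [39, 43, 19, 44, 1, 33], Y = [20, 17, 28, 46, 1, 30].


Mean X = 29.8333, Mean Y = 23.6667
SD X = 15.366811, SD Y = 13.719410
Cov = 136.944444
r = 136.944444/(15.366811*13.719410) = 0.6496

r = 0.6496


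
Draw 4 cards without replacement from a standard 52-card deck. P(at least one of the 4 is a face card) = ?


P(at least one) = 1 - P(none)
P(none) = (40/52) × (39/51) × (38/50) × (37/49) = 0.337575
P(at least one) = 1 - 0.337575 = 0.6624

P = 0.6624


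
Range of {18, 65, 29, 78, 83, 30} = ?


Max = 83, Min = 18
Range = 83 - 18 = 65

Range = 65


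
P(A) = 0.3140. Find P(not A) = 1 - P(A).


P(not A) = 1 - 0.3140 = 0.6860

P(not A) = 0.6860


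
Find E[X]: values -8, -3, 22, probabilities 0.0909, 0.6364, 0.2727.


E[X] = -8*0.0909 - 3*0.6364 + 22*0.2727
= -0.7272 - 1.9092 + 5.9994
= 3.3630

E[X] = 3.3630


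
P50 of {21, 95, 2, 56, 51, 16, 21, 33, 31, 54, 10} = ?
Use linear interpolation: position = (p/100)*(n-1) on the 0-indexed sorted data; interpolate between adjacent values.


Sorted: 2, 10, 16, 21, 21, 31, 33, 51, 54, 56, 95
n = 11
Index = 50/100 * 10 = 5.0000
Lower = data[5] = 31, Upper = data[6] = 33
P50 = 31 + 0*(2) = 31.0000

P50 = 31.0000


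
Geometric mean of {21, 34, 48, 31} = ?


Product = 21 × 34 × 48 × 31 = 1062432
GM = 1062432^(1/4) = 32.1052

GM = 32.1052


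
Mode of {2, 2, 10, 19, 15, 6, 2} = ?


Frequencies: 2:3, 6:1, 10:1, 15:1, 19:1
Max frequency = 3
Mode = 2

Mode = 2


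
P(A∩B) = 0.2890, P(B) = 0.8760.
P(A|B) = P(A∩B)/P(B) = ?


P(A|B) = 0.2890/0.8760 = 0.3299

P(A|B) = 0.3299


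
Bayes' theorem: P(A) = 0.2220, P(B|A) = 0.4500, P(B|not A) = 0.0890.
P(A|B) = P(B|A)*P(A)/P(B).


P(B) = P(B|A)*P(A) + P(B|A')*P(A')
= 0.4500*0.2220 + 0.0890*0.7780
= 0.099900 + 0.069242 = 0.169142
P(A|B) = 0.099900/0.169142 = 0.5906

P(A|B) = 0.5906


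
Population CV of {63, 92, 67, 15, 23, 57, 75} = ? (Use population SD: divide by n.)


Mean = 56.0000
SD = 25.6292
CV = (25.6292/56.0000)*100 = 45.7665%

CV = 45.7665%


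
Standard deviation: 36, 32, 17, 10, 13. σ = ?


Mean = 21.6000
Variance = 109.0400
SD = sqrt(109.0400) = 10.4422

SD = 10.4422


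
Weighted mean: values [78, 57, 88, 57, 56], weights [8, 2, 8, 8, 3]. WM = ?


Numerator = 78*8 + 57*2 + 88*8 + 57*8 + 56*3 = 2066
Denominator = 8 + 2 + 8 + 8 + 3 = 29
WM = 2066/29 = 71.2414

WM = 71.2414


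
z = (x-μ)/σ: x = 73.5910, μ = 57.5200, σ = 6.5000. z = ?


z = (73.5910 - 57.5200)/6.5000
= 16.0710/6.5000
= 2.4725

z = 2.4725


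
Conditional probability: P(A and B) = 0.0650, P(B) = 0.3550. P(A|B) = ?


P(A|B) = 0.0650/0.3550 = 0.1831

P(A|B) = 0.1831


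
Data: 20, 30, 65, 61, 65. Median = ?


Sorted: 20, 30, 61, 65, 65
n = 5 (odd)
Middle value = 61

Median = 61


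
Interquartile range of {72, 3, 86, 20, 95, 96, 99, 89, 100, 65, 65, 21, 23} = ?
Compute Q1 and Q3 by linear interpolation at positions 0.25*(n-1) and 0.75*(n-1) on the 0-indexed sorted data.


Sorted: 3, 20, 21, 23, 65, 65, 72, 86, 89, 95, 96, 99, 100
Q1 (25th %ile) = 23.0000
Q3 (75th %ile) = 95.0000
IQR = 95.0000 - 23.0000 = 72.0000

IQR = 72.0000


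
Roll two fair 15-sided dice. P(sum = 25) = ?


Total outcomes = 15×15 = 225
Favorable (sum = 25): 6
P = 6/225 = 0.0267

P = 0.0267


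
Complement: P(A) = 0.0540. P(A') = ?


P(not A) = 1 - 0.0540 = 0.9460

P(not A) = 0.9460


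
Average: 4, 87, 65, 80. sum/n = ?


Sum = 4 + 87 + 65 + 80 = 236
n = 4
Mean = 236/4 = 59.0000

Mean = 59.0000


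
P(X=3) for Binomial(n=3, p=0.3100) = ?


C(3,3) = 1
p^3 = 0.029791
(1-p)^0 = 1.000000
P = 1 * 0.029791 * 1.000000 = 0.0298

P(X=3) = 0.0298


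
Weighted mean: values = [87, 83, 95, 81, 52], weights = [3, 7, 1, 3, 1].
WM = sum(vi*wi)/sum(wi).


Numerator = 87*3 + 83*7 + 95*1 + 81*3 + 52*1 = 1232
Denominator = 3 + 7 + 1 + 3 + 1 = 15
WM = 1232/15 = 82.1333

WM = 82.1333


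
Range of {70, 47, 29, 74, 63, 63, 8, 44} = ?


Max = 74, Min = 8
Range = 74 - 8 = 66

Range = 66


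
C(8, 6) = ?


C(8,6) = 8!/(6! × 2!)
= 40320/(720 × 2)
= 28

C(8,6) = 28


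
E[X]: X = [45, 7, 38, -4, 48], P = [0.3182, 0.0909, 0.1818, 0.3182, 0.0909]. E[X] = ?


E[X] = 45*0.3182 + 7*0.0909 + 38*0.1818 - 4*0.3182 + 48*0.0909
= 14.3190 + 0.6363 + 6.9084 - 1.2728 + 4.3632
= 24.9541

E[X] = 24.9541


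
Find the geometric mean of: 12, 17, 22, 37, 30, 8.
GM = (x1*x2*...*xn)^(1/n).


Product = 12 × 17 × 22 × 37 × 30 × 8 = 39853440
GM = 39853440^(1/6) = 18.4818

GM = 18.4818


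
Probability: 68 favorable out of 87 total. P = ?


P = 68/87 = 0.7816

P = 0.7816


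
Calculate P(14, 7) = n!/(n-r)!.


P(14,7) = 14!/7!
= 87178291200/5040
= 17297280

P(14,7) = 17297280


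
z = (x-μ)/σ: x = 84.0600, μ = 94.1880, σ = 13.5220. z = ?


z = (84.0600 - 94.1880)/13.5220
= -10.1280/13.5220
= -0.7490

z = -0.7490


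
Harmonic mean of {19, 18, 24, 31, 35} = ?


Sum of reciprocals = 1/19 + 1/18 + 1/24 + 1/31 + 1/35 = 0.210683
HM = 5/0.210683 = 23.7323

HM = 23.7323


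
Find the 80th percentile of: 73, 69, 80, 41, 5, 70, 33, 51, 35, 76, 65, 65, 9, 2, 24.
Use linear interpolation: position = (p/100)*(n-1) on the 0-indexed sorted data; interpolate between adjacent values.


Sorted: 2, 5, 9, 24, 33, 35, 41, 51, 65, 65, 69, 70, 73, 76, 80
n = 15
Index = 80/100 * 14 = 11.2000
Lower = data[11] = 70, Upper = data[12] = 73
P80 = 70 + 0.2000*(3) = 70.6000

P80 = 70.6000


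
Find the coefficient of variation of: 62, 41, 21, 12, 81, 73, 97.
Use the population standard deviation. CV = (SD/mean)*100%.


Mean = 55.2857
SD = 29.3097
CV = (29.3097/55.2857)*100 = 53.0150%

CV = 53.0150%


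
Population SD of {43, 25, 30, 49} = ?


Mean = 36.7500
Variance = 93.1875
SD = sqrt(93.1875) = 9.6534

SD = 9.6534


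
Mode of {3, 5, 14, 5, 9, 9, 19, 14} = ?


Frequencies: 3:1, 5:2, 9:2, 14:2, 19:1
Max frequency = 2
Mode = 5, 9, 14

Mode = 5, 9, 14


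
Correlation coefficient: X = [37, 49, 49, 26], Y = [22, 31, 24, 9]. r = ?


Mean X = 40.2500, Mean Y = 21.5000
SD X = 9.575359, SD Y = 7.952987
Cov = 70.375000
r = 70.375000/(9.575359*7.952987) = 0.9241

r = 0.9241


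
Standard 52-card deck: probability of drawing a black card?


26 black cards in 52 cards
P = 26/52 = 0.5000

P = 0.5000


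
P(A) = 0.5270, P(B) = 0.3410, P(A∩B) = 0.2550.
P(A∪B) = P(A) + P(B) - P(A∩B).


P(A∪B) = 0.5270 + 0.3410 - 0.2550
= 0.8680 - 0.2550
= 0.6130

P(A∪B) = 0.6130


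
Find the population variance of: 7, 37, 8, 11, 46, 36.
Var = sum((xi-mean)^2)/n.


Mean = 24.1667
Squared deviations: 294.6944, 164.6944, 261.3611, 173.3611, 476.6944, 140.0278
Sum = 1510.8333
Variance = 1510.8333/6 = 251.8056

Variance = 251.8056


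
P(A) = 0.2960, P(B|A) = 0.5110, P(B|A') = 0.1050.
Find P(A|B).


P(B) = P(B|A)*P(A) + P(B|A')*P(A')
= 0.5110*0.2960 + 0.1050*0.7040
= 0.151256 + 0.073920 = 0.225176
P(A|B) = 0.151256/0.225176 = 0.6717

P(A|B) = 0.6717


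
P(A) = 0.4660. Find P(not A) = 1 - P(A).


P(not A) = 1 - 0.4660 = 0.5340

P(not A) = 0.5340


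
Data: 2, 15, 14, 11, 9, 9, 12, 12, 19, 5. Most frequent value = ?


Frequencies: 2:1, 5:1, 9:2, 11:1, 12:2, 14:1, 15:1, 19:1
Max frequency = 2
Mode = 9, 12

Mode = 9, 12


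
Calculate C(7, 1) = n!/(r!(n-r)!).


C(7,1) = 7!/(1! × 6!)
= 5040/(1 × 720)
= 7

C(7,1) = 7


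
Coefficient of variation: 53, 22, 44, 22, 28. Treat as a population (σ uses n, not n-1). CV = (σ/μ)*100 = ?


Mean = 33.8000
SD = 12.5284
CV = (12.5284/33.8000)*100 = 37.0662%

CV = 37.0662%


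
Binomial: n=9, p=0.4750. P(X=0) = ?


C(9,0) = 1
p^0 = 1.000000
(1-p)^9 = 0.003030
P = 1 * 1.000000 * 0.003030 = 0.0030

P(X=0) = 0.0030


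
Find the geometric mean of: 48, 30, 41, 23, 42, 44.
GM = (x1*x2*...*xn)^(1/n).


Product = 48 × 30 × 41 × 23 × 42 × 44 = 2509436160
GM = 2509436160^(1/6) = 36.8635

GM = 36.8635


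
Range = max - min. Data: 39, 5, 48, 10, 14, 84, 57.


Max = 84, Min = 5
Range = 84 - 5 = 79

Range = 79


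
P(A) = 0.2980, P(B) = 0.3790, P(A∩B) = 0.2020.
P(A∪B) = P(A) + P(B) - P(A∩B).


P(A∪B) = 0.2980 + 0.3790 - 0.2020
= 0.6770 - 0.2020
= 0.4750

P(A∪B) = 0.4750


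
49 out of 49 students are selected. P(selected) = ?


P = 49/49 = 1.0000

P = 1.0000


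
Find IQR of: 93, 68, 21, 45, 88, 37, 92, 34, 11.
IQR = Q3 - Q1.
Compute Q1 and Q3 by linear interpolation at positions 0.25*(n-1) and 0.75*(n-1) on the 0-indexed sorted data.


Sorted: 11, 21, 34, 37, 45, 68, 88, 92, 93
Q1 (25th %ile) = 34.0000
Q3 (75th %ile) = 88.0000
IQR = 88.0000 - 34.0000 = 54.0000

IQR = 54.0000


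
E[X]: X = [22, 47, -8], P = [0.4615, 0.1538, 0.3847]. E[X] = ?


E[X] = 22*0.4615 + 47*0.1538 - 8*0.3847
= 10.1530 + 7.2286 - 3.0776
= 14.3040

E[X] = 14.3040


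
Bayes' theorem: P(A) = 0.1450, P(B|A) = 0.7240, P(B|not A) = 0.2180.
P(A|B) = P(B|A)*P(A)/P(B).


P(B) = P(B|A)*P(A) + P(B|A')*P(A')
= 0.7240*0.1450 + 0.2180*0.8550
= 0.104980 + 0.186390 = 0.291370
P(A|B) = 0.104980/0.291370 = 0.3603

P(A|B) = 0.3603


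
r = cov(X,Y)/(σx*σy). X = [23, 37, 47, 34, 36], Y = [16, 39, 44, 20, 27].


Mean X = 35.4000, Mean Y = 29.2000
SD X = 7.657676, SD Y = 10.759182
Cov = 72.520000
r = 72.520000/(7.657676*10.759182) = 0.8802

r = 0.8802


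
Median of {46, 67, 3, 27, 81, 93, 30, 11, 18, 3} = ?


Sorted: 3, 3, 11, 18, 27, 30, 46, 67, 81, 93
n = 10 (even)
Middle values: 27 and 30
Median = (27+30)/2 = 28.5000

Median = 28.5000


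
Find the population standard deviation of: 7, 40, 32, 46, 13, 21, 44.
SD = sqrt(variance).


Mean = 29.0000
Variance = 206.8571
SD = sqrt(206.8571) = 14.3825

SD = 14.3825


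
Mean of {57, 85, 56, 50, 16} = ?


Sum = 57 + 85 + 56 + 50 + 16 = 264
n = 5
Mean = 264/5 = 52.8000

Mean = 52.8000


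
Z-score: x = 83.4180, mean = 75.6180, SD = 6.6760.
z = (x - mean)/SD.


z = (83.4180 - 75.6180)/6.6760
= 7.8000/6.6760
= 1.1684

z = 1.1684


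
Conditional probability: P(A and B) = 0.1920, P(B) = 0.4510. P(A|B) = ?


P(A|B) = 0.1920/0.4510 = 0.4257

P(A|B) = 0.4257


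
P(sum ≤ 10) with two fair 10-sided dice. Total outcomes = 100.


Total outcomes = 10×10 = 100
Favorable (sum ≤ 10): 45
P = 45/100 = 0.4500

P = 0.4500


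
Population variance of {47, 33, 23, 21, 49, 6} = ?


Mean = 29.8333
Squared deviations: 294.6944, 10.0278, 46.6944, 78.0278, 367.3611, 568.0278
Sum = 1364.8333
Variance = 1364.8333/6 = 227.4722

Variance = 227.4722


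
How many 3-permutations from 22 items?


P(22,3) = 22!/19!
= 1124000727777607680000/121645100408832000
= 9240

P(22,3) = 9240


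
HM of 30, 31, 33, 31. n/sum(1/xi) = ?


Sum of reciprocals = 1/30 + 1/31 + 1/33 + 1/31 = 0.128152
HM = 4/0.128152 = 31.2128

HM = 31.2128


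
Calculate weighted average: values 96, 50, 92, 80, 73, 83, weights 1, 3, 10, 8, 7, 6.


Numerator = 96*1 + 50*3 + 92*10 + 80*8 + 73*7 + 83*6 = 2815
Denominator = 1 + 3 + 10 + 8 + 7 + 6 = 35
WM = 2815/35 = 80.4286

WM = 80.4286


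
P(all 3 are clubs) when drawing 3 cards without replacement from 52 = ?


P(all clubs) = (13/52) × (12/51) × (11/50)
= 0.0129

P = 0.0129


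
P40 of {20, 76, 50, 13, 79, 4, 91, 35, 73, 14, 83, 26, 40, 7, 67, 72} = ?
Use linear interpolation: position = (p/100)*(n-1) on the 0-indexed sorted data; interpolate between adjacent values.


Sorted: 4, 7, 13, 14, 20, 26, 35, 40, 50, 67, 72, 73, 76, 79, 83, 91
n = 16
Index = 40/100 * 15 = 6.0000
Lower = data[6] = 35, Upper = data[7] = 40
P40 = 35 + 0*(5) = 35.0000

P40 = 35.0000


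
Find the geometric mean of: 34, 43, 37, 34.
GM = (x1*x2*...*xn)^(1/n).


Product = 34 × 43 × 37 × 34 = 1839196
GM = 1839196^(1/4) = 36.8262

GM = 36.8262


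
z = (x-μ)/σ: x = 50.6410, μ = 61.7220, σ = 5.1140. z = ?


z = (50.6410 - 61.7220)/5.1140
= -11.0810/5.1140
= -2.1668

z = -2.1668


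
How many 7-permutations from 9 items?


P(9,7) = 9!/2!
= 362880/2
= 181440

P(9,7) = 181440


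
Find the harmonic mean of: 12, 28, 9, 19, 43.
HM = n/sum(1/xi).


Sum of reciprocals = 1/12 + 1/28 + 1/9 + 1/19 + 1/43 = 0.306046
HM = 5/0.306046 = 16.3374

HM = 16.3374


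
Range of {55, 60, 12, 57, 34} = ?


Max = 60, Min = 12
Range = 60 - 12 = 48

Range = 48


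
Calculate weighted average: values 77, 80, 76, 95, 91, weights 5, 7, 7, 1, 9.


Numerator = 77*5 + 80*7 + 76*7 + 95*1 + 91*9 = 2391
Denominator = 5 + 7 + 7 + 1 + 9 = 29
WM = 2391/29 = 82.4483

WM = 82.4483


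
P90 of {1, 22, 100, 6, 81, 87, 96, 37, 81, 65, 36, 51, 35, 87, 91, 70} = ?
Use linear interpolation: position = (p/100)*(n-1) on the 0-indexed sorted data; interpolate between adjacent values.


Sorted: 1, 6, 22, 35, 36, 37, 51, 65, 70, 81, 81, 87, 87, 91, 96, 100
n = 16
Index = 90/100 * 15 = 13.5000
Lower = data[13] = 91, Upper = data[14] = 96
P90 = 91 + 0.5000*(5) = 93.5000

P90 = 93.5000


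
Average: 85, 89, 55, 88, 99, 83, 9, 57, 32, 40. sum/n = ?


Sum = 85 + 89 + 55 + 88 + 99 + 83 + 9 + 57 + 32 + 40 = 637
n = 10
Mean = 637/10 = 63.7000

Mean = 63.7000


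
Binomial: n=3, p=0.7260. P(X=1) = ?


C(3,1) = 3
p^1 = 0.726000
(1-p)^2 = 0.075076
P = 3 * 0.726000 * 0.075076 = 0.1635

P(X=1) = 0.1635


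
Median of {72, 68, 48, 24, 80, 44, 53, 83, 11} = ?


Sorted: 11, 24, 44, 48, 53, 68, 72, 80, 83
n = 9 (odd)
Middle value = 53

Median = 53


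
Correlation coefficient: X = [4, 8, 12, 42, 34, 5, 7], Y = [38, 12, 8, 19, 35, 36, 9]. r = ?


Mean X = 16.0000, Mean Y = 22.4286
SD X = 14.272851, SD Y = 12.499796
Cov = 9.000000
r = 9.000000/(14.272851*12.499796) = 0.0504

r = 0.0504


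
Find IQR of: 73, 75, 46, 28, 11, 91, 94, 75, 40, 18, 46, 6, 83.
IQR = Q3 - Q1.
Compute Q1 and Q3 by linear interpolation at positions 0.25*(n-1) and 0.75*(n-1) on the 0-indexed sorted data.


Sorted: 6, 11, 18, 28, 40, 46, 46, 73, 75, 75, 83, 91, 94
Q1 (25th %ile) = 28.0000
Q3 (75th %ile) = 75.0000
IQR = 75.0000 - 28.0000 = 47.0000

IQR = 47.0000


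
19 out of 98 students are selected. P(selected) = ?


P = 19/98 = 0.1939

P = 0.1939


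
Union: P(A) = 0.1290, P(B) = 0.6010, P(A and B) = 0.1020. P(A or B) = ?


P(A∪B) = 0.1290 + 0.6010 - 0.1020
= 0.7300 - 0.1020
= 0.6280

P(A∪B) = 0.6280


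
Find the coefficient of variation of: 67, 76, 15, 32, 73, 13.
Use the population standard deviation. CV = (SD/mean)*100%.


Mean = 46.0000
SD = 26.8204
CV = (26.8204/46.0000)*100 = 58.3052%

CV = 58.3052%


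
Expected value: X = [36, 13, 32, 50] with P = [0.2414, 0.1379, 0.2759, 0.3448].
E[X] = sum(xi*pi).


E[X] = 36*0.2414 + 13*0.1379 + 32*0.2759 + 50*0.3448
= 8.6904 + 1.7927 + 8.8288 + 17.2400
= 36.5519

E[X] = 36.5519


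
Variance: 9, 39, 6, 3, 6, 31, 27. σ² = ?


Mean = 17.2857
Squared deviations: 68.6531, 471.5102, 127.3673, 204.0816, 127.3673, 188.0816, 94.3673
Sum = 1281.4286
Variance = 1281.4286/7 = 183.0612

Variance = 183.0612


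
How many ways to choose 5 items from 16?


C(16,5) = 16!/(5! × 11!)
= 20922789888000/(120 × 39916800)
= 4368

C(16,5) = 4368


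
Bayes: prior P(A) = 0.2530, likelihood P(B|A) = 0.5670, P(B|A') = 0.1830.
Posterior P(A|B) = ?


P(B) = P(B|A)*P(A) + P(B|A')*P(A')
= 0.5670*0.2530 + 0.1830*0.7470
= 0.143451 + 0.136701 = 0.280152
P(A|B) = 0.143451/0.280152 = 0.5120

P(A|B) = 0.5120


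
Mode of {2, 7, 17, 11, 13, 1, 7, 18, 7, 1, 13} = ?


Frequencies: 1:2, 2:1, 7:3, 11:1, 13:2, 17:1, 18:1
Max frequency = 3
Mode = 7

Mode = 7


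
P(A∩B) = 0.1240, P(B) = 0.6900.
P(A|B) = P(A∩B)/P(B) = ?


P(A|B) = 0.1240/0.6900 = 0.1797

P(A|B) = 0.1797


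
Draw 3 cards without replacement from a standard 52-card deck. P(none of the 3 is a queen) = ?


P(no queens) = (48/52) × (47/51) × (46/50)
= 0.7826

P = 0.7826


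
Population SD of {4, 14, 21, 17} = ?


Mean = 14.0000
Variance = 39.5000
SD = sqrt(39.5000) = 6.2849

SD = 6.2849


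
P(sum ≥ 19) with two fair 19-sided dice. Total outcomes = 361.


Total outcomes = 19×19 = 361
Favorable (sum ≥ 19): 208
P = 208/361 = 0.5762

P = 0.5762


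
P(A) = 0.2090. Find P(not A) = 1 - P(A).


P(not A) = 1 - 0.2090 = 0.7910

P(not A) = 0.7910


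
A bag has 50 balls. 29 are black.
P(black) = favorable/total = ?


P = 29/50 = 0.5800

P = 0.5800


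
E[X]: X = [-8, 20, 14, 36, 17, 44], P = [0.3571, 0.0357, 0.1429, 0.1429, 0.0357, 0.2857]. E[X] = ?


E[X] = -8*0.3571 + 20*0.0357 + 14*0.1429 + 36*0.1429 + 17*0.0357 + 44*0.2857
= -2.8568 + 0.7140 + 2.0006 + 5.1444 + 0.6069 + 12.5708
= 18.1799

E[X] = 18.1799


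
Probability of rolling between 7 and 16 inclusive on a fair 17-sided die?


Favorable outcomes (7 ≤ roll ≤ 16): 10
Total outcomes = 17
P = 10/17 = 0.5882

P = 0.5882


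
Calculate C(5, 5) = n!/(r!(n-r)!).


C(5,5) = 5!/(5! × 0!)
= 120/(120 × 1)
= 1

C(5,5) = 1


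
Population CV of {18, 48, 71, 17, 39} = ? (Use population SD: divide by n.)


Mean = 38.6000
SD = 20.1455
CV = (20.1455/38.6000)*100 = 52.1903%

CV = 52.1903%


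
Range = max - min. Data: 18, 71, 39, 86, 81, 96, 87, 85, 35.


Max = 96, Min = 18
Range = 96 - 18 = 78

Range = 78


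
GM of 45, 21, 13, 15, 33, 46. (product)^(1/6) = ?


Product = 45 × 21 × 13 × 15 × 33 × 46 = 279729450
GM = 279729450^(1/6) = 25.5735

GM = 25.5735


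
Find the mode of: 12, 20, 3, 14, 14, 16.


Frequencies: 3:1, 12:1, 14:2, 16:1, 20:1
Max frequency = 2
Mode = 14

Mode = 14


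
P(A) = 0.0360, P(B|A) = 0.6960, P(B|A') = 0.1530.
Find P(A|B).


P(B) = P(B|A)*P(A) + P(B|A')*P(A')
= 0.6960*0.0360 + 0.1530*0.9640
= 0.025056 + 0.147492 = 0.172548
P(A|B) = 0.025056/0.172548 = 0.1452

P(A|B) = 0.1452


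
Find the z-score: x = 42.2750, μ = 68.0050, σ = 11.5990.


z = (42.2750 - 68.0050)/11.5990
= -25.7300/11.5990
= -2.2183

z = -2.2183


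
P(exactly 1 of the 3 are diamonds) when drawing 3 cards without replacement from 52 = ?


Hypergeometric: P(X=1) = C(13,1)·C(39,2) / C(52,3)
= 13 × 741 / 22100
= 9633/22100 = 0.4359

P = 0.4359


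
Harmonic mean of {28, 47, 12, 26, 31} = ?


Sum of reciprocals = 1/28 + 1/47 + 1/12 + 1/26 + 1/31 = 0.211044
HM = 5/0.211044 = 23.6918

HM = 23.6918


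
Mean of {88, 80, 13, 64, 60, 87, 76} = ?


Sum = 88 + 80 + 13 + 64 + 60 + 87 + 76 = 468
n = 7
Mean = 468/7 = 66.8571

Mean = 66.8571


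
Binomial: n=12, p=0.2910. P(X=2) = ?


C(12,2) = 66
p^2 = 0.084681
(1-p)^10 = 0.032097
P = 66 * 0.084681 * 0.032097 = 0.1794

P(X=2) = 0.1794


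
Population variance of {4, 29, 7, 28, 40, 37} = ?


Mean = 24.1667
Squared deviations: 406.6944, 23.3611, 294.6944, 14.6944, 250.6944, 164.6944
Sum = 1154.8333
Variance = 1154.8333/6 = 192.4722

Variance = 192.4722


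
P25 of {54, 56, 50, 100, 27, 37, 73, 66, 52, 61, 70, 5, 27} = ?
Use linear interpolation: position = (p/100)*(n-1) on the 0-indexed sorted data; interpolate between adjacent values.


Sorted: 5, 27, 27, 37, 50, 52, 54, 56, 61, 66, 70, 73, 100
n = 13
Index = 25/100 * 12 = 3.0000
Lower = data[3] = 37, Upper = data[4] = 50
P25 = 37 + 0*(13) = 37.0000

P25 = 37.0000


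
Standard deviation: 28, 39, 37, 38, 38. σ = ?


Mean = 36.0000
Variance = 16.4000
SD = sqrt(16.4000) = 4.0497

SD = 4.0497


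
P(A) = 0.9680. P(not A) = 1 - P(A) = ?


P(not A) = 1 - 0.9680 = 0.0320

P(not A) = 0.0320


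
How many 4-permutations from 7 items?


P(7,4) = 7!/3!
= 5040/6
= 840

P(7,4) = 840


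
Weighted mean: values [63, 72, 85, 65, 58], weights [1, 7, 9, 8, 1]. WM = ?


Numerator = 63*1 + 72*7 + 85*9 + 65*8 + 58*1 = 1910
Denominator = 1 + 7 + 9 + 8 + 1 = 26
WM = 1910/26 = 73.4615

WM = 73.4615


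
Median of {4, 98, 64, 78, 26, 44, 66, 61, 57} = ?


Sorted: 4, 26, 44, 57, 61, 64, 66, 78, 98
n = 9 (odd)
Middle value = 61

Median = 61


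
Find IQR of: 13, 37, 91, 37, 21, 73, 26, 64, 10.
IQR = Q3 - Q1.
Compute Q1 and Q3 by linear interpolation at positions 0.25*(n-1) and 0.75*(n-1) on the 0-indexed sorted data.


Sorted: 10, 13, 21, 26, 37, 37, 64, 73, 91
Q1 (25th %ile) = 21.0000
Q3 (75th %ile) = 64.0000
IQR = 64.0000 - 21.0000 = 43.0000

IQR = 43.0000


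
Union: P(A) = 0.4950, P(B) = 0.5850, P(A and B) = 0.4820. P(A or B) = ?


P(A∪B) = 0.4950 + 0.5850 - 0.4820
= 1.0800 - 0.4820
= 0.5980

P(A∪B) = 0.5980


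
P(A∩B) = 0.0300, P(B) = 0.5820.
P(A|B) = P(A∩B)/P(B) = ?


P(A|B) = 0.0300/0.5820 = 0.0515

P(A|B) = 0.0515


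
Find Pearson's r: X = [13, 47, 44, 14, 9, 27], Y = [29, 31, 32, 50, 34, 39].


Mean X = 25.6667, Mean Y = 35.8333
SD X = 15.095989, SD Y = 7.057305
Cov = -36.222222
r = -36.222222/(15.095989*7.057305) = -0.3400

r = -0.3400


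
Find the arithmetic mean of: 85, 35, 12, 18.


Sum = 85 + 35 + 12 + 18 = 150
n = 4
Mean = 150/4 = 37.5000

Mean = 37.5000


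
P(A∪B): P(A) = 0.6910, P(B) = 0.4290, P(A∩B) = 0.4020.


P(A∪B) = 0.6910 + 0.4290 - 0.4020
= 1.1200 - 0.4020
= 0.7180

P(A∪B) = 0.7180


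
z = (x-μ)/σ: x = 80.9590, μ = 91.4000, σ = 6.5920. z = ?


z = (80.9590 - 91.4000)/6.5920
= -10.4410/6.5920
= -1.5839

z = -1.5839


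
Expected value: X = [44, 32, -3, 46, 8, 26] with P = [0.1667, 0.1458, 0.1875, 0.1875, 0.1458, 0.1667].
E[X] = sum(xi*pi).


E[X] = 44*0.1667 + 32*0.1458 - 3*0.1875 + 46*0.1875 + 8*0.1458 + 26*0.1667
= 7.3348 + 4.6656 - 0.5625 + 8.6250 + 1.1664 + 4.3342
= 25.5635

E[X] = 25.5635


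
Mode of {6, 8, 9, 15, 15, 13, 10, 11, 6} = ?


Frequencies: 6:2, 8:1, 9:1, 10:1, 11:1, 13:1, 15:2
Max frequency = 2
Mode = 6, 15

Mode = 6, 15


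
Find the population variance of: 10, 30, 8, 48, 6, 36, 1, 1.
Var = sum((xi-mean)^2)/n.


Mean = 17.5000
Squared deviations: 56.2500, 156.2500, 90.2500, 930.2500, 132.2500, 342.2500, 272.2500, 272.2500
Sum = 2252.0000
Variance = 2252.0000/8 = 281.5000

Variance = 281.5000


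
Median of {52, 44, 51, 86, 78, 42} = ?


Sorted: 42, 44, 51, 52, 78, 86
n = 6 (even)
Middle values: 51 and 52
Median = (51+52)/2 = 51.5000

Median = 51.5000


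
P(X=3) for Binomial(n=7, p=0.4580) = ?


C(7,3) = 35
p^3 = 0.096072
(1-p)^4 = 0.086297
P = 35 * 0.096072 * 0.086297 = 0.2902

P(X=3) = 0.2902


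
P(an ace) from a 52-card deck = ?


4 aces in 52 cards
P = 4/52 = 0.0769

P = 0.0769


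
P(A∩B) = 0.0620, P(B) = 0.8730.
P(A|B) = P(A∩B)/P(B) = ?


P(A|B) = 0.0620/0.8730 = 0.0710

P(A|B) = 0.0710


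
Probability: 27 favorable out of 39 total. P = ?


P = 27/39 = 0.6923

P = 0.6923


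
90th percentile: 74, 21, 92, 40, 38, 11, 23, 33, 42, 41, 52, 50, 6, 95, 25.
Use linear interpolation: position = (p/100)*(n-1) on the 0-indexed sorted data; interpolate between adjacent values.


Sorted: 6, 11, 21, 23, 25, 33, 38, 40, 41, 42, 50, 52, 74, 92, 95
n = 15
Index = 90/100 * 14 = 12.6000
Lower = data[12] = 74, Upper = data[13] = 92
P90 = 74 + 0.6000*(18) = 84.8000

P90 = 84.8000


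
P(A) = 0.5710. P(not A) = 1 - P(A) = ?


P(not A) = 1 - 0.5710 = 0.4290

P(not A) = 0.4290


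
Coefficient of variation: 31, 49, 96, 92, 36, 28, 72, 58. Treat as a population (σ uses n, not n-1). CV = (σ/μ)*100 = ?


Mean = 57.7500
SD = 24.9737
CV = (24.9737/57.7500)*100 = 43.2446%

CV = 43.2446%


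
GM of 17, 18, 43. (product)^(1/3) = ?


Product = 17 × 18 × 43 = 13158
GM = 13158^(1/3) = 23.6082

GM = 23.6082


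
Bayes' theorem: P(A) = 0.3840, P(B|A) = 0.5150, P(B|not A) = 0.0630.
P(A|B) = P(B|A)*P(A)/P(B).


P(B) = P(B|A)*P(A) + P(B|A')*P(A')
= 0.5150*0.3840 + 0.0630*0.6160
= 0.197760 + 0.038808 = 0.236568
P(A|B) = 0.197760/0.236568 = 0.8360

P(A|B) = 0.8360


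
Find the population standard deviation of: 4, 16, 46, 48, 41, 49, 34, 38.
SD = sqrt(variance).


Mean = 34.5000
Variance = 231.5000
SD = sqrt(231.5000) = 15.2151

SD = 15.2151


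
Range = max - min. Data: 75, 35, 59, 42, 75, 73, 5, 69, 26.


Max = 75, Min = 5
Range = 75 - 5 = 70

Range = 70


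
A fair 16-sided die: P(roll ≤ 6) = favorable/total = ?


Favorable outcomes (roll ≤ 6): 6
Total outcomes = 16
P = 6/16 = 0.3750

P = 0.3750


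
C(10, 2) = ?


C(10,2) = 10!/(2! × 8!)
= 3628800/(2 × 40320)
= 45

C(10,2) = 45


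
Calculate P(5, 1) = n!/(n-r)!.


P(5,1) = 5!/4!
= 120/24
= 5

P(5,1) = 5


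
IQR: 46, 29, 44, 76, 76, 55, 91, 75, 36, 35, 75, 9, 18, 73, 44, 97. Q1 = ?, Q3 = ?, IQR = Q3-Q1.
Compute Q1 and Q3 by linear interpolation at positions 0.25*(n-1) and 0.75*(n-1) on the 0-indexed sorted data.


Sorted: 9, 18, 29, 35, 36, 44, 44, 46, 55, 73, 75, 75, 76, 76, 91, 97
Q1 (25th %ile) = 35.7500
Q3 (75th %ile) = 75.2500
IQR = 75.2500 - 35.7500 = 39.5000

IQR = 39.5000


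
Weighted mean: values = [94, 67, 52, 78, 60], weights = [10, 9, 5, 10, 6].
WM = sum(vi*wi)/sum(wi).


Numerator = 94*10 + 67*9 + 52*5 + 78*10 + 60*6 = 2943
Denominator = 10 + 9 + 5 + 10 + 6 = 40
WM = 2943/40 = 73.5750

WM = 73.5750


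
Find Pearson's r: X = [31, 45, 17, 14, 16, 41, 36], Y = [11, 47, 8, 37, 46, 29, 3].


Mean X = 28.5714, Mean Y = 25.8571
SD X = 11.890658, SD Y = 17.108298
Cov = -4.061224
r = -4.061224/(11.890658*17.108298) = -0.0200

r = -0.0200


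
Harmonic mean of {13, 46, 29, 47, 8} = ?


Sum of reciprocals = 1/13 + 1/46 + 1/29 + 1/47 + 1/8 = 0.279422
HM = 5/0.279422 = 17.8941

HM = 17.8941


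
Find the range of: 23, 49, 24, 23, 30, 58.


Max = 58, Min = 23
Range = 58 - 23 = 35

Range = 35


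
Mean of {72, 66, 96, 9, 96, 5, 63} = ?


Sum = 72 + 66 + 96 + 9 + 96 + 5 + 63 = 407
n = 7
Mean = 407/7 = 58.1429

Mean = 58.1429


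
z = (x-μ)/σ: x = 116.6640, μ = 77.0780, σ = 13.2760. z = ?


z = (116.6640 - 77.0780)/13.2760
= 39.5860/13.2760
= 2.9818

z = 2.9818


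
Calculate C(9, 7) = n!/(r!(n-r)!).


C(9,7) = 9!/(7! × 2!)
= 362880/(5040 × 2)
= 36

C(9,7) = 36


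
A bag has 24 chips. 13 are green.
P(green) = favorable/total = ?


P = 13/24 = 0.5417

P = 0.5417


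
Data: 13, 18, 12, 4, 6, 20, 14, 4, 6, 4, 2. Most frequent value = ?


Frequencies: 2:1, 4:3, 6:2, 12:1, 13:1, 14:1, 18:1, 20:1
Max frequency = 3
Mode = 4

Mode = 4


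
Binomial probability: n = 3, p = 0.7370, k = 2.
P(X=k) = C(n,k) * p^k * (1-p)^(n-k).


C(3,2) = 3
p^2 = 0.543169
(1-p)^1 = 0.263000
P = 3 * 0.543169 * 0.263000 = 0.4286

P(X=2) = 0.4286


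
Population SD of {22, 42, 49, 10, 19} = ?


Mean = 28.4000
Variance = 215.4400
SD = sqrt(215.4400) = 14.6779

SD = 14.6779


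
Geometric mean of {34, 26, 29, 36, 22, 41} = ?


Product = 34 × 26 × 29 × 36 × 22 × 41 = 832452192
GM = 832452192^(1/6) = 30.6709

GM = 30.6709


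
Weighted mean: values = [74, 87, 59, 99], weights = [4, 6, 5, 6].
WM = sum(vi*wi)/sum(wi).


Numerator = 74*4 + 87*6 + 59*5 + 99*6 = 1707
Denominator = 4 + 6 + 5 + 6 = 21
WM = 1707/21 = 81.2857

WM = 81.2857


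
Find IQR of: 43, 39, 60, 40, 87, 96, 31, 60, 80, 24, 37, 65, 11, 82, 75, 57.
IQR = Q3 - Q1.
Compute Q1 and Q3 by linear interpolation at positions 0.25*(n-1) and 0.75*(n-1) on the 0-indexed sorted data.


Sorted: 11, 24, 31, 37, 39, 40, 43, 57, 60, 60, 65, 75, 80, 82, 87, 96
Q1 (25th %ile) = 38.5000
Q3 (75th %ile) = 76.2500
IQR = 76.2500 - 38.5000 = 37.7500

IQR = 37.7500


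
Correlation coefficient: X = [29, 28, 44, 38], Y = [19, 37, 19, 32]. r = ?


Mean X = 34.7500, Mean Y = 26.7500
SD X = 6.609652, SD Y = 7.949057
Cov = -19.812500
r = -19.812500/(6.609652*7.949057) = -0.3771

r = -0.3771


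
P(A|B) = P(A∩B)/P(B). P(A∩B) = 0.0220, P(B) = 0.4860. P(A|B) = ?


P(A|B) = 0.0220/0.4860 = 0.0453

P(A|B) = 0.0453


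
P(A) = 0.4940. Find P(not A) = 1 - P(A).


P(not A) = 1 - 0.4940 = 0.5060

P(not A) = 0.5060


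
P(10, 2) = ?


P(10,2) = 10!/8!
= 3628800/40320
= 90

P(10,2) = 90


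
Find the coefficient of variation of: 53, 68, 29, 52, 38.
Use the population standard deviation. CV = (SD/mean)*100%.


Mean = 48.0000
SD = 13.4313
CV = (13.4313/48.0000)*100 = 27.9819%

CV = 27.9819%


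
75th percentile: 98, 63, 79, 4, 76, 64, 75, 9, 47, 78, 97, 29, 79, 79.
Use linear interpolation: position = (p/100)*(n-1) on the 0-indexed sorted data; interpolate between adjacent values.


Sorted: 4, 9, 29, 47, 63, 64, 75, 76, 78, 79, 79, 79, 97, 98
n = 14
Index = 75/100 * 13 = 9.7500
Lower = data[9] = 79, Upper = data[10] = 79
P75 = 79 + 0.7500*(0) = 79.0000

P75 = 79.0000


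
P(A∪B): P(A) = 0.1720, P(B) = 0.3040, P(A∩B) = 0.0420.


P(A∪B) = 0.1720 + 0.3040 - 0.0420
= 0.4760 - 0.0420
= 0.4340

P(A∪B) = 0.4340


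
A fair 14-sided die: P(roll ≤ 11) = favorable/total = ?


Favorable outcomes (roll ≤ 11): 11
Total outcomes = 14
P = 11/14 = 0.7857

P = 0.7857


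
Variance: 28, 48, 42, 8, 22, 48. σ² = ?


Mean = 32.6667
Squared deviations: 21.7778, 235.1111, 87.1111, 608.4444, 113.7778, 235.1111
Sum = 1301.3333
Variance = 1301.3333/6 = 216.8889

Variance = 216.8889


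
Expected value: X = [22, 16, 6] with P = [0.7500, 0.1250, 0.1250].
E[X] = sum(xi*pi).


E[X] = 22*0.7500 + 16*0.1250 + 6*0.1250
= 16.5000 + 2.0000 + 0.7500
= 19.2500

E[X] = 19.2500


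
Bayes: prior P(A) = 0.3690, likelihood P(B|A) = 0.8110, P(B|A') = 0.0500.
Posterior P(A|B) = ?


P(B) = P(B|A)*P(A) + P(B|A')*P(A')
= 0.8110*0.3690 + 0.0500*0.6310
= 0.299259 + 0.031550 = 0.330809
P(A|B) = 0.299259/0.330809 = 0.9046

P(A|B) = 0.9046


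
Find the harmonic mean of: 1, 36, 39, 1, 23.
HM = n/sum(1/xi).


Sum of reciprocals = 1/1 + 1/36 + 1/39 + 1/1 + 1/23 = 2.096897
HM = 5/2.096897 = 2.3845

HM = 2.3845


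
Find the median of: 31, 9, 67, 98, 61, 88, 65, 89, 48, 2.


Sorted: 2, 9, 31, 48, 61, 65, 67, 88, 89, 98
n = 10 (even)
Middle values: 61 and 65
Median = (61+65)/2 = 63.0000

Median = 63.0000


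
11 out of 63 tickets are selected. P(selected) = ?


P = 11/63 = 0.1746

P = 0.1746


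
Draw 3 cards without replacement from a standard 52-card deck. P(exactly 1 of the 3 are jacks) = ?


Hypergeometric: P(X=1) = C(4,1)·C(48,2) / C(52,3)
= 4 × 1128 / 22100
= 4512/22100 = 0.2042

P = 0.2042


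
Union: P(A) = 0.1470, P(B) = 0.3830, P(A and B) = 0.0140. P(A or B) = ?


P(A∪B) = 0.1470 + 0.3830 - 0.0140
= 0.5300 - 0.0140
= 0.5160

P(A∪B) = 0.5160


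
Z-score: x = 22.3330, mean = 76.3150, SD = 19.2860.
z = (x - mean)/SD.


z = (22.3330 - 76.3150)/19.2860
= -53.9820/19.2860
= -2.7990

z = -2.7990


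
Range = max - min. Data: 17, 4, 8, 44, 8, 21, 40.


Max = 44, Min = 4
Range = 44 - 4 = 40

Range = 40


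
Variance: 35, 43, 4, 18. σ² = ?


Mean = 25.0000
Squared deviations: 100.0000, 324.0000, 441.0000, 49.0000
Sum = 914.0000
Variance = 914.0000/4 = 228.5000

Variance = 228.5000


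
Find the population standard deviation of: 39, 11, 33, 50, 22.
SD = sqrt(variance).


Mean = 31.0000
Variance = 182.0000
SD = sqrt(182.0000) = 13.4907

SD = 13.4907


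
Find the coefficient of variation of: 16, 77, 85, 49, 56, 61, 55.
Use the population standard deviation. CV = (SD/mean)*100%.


Mean = 57.0000
SD = 20.5287
CV = (20.5287/57.0000)*100 = 36.0153%

CV = 36.0153%


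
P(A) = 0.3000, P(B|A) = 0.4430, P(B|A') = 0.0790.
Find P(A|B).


P(B) = P(B|A)*P(A) + P(B|A')*P(A')
= 0.4430*0.3000 + 0.0790*0.7000
= 0.132900 + 0.055300 = 0.188200
P(A|B) = 0.132900/0.188200 = 0.7062

P(A|B) = 0.7062
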